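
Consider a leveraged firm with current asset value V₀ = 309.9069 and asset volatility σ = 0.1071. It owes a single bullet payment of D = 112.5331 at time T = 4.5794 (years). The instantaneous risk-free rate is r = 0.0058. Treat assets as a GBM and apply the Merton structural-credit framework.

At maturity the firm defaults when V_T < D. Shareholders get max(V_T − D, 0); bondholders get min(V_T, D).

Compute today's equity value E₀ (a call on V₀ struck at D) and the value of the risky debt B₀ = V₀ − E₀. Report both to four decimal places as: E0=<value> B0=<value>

d₁ = [ln(V₀/D) + (r + σ²/2)T] / (σ√T)
   = [ln(309.9069/112.5331) + (0.0058 + 0.5·0.1071²)·4.5794] / (0.1071·√4.5794)
   = [1.013025 + 0.052824] / 0.229189 = 4.650524
d₂ = d₁ − σ√T = 4.650524 − 0.229189 = 4.421335
N(d₁) = 0.999998,  N(d₂) = 0.999995,  e^(−rT) = 0.973789
E₀ = V₀·N(d₁) − D·e^(−rT)·N(d₂)
   = 309.9069·0.999998 − 112.5331·0.973789·0.999995 = 200.323417
B₀ = V₀ − E₀ = 309.9069 − 200.323417 = 109.583483

E0=200.3234 B0=109.5835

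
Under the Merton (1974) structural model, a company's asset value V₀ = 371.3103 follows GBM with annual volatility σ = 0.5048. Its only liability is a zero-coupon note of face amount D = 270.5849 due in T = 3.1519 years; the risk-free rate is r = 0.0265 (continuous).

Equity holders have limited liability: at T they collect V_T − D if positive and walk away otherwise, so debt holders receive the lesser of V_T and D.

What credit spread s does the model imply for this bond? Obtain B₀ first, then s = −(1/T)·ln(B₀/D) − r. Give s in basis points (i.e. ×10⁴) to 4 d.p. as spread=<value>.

spread=804.2383

d₁ = [ln(V₀/D) + (r + σ²/2)T] / (σ√T)
   = [ln(371.3103/270.5849) + (0.0265 + 0.5·0.5048²)·3.1519] / (0.5048·√3.1519)
   = [0.316452 + 0.485114] / 0.896201 = 0.894404
d₂ = d₁ − σ√T = 0.894404 − 0.896201 = -0.001797
N(d₁) = 0.814447,  N(d₂) = 0.499283,  e^(−rT) = 0.919868
E₀ = V₀·N(d₁) − D·e^(−rT)·N(d₂)
   = 371.3103·0.814447 − 270.5849·0.919868·0.499283 = 178.139904
B₀ = V₀ − E₀ = 371.3103 − 178.139904 = 193.170396
spread = −(1/T)·ln(B₀/D) − r = −(1/3.1519)·ln(193.170396/270.5849) − 0.0265 = 0.08042383
in basis points: 0.08042383 × 10⁴ = 804.2383 bp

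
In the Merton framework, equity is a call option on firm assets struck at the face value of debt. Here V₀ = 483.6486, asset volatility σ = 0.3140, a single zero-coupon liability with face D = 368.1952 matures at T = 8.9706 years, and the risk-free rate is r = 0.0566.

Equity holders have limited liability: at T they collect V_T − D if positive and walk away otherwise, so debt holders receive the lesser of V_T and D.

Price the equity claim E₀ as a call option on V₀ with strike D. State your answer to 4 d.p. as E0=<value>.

E0=294.9171

d₁ = [ln(V₀/D) + (r + σ²/2)T] / (σ√T)
   = [ln(483.6486/368.1952) + (0.0566 + 0.5·0.3140²)·8.9706] / (0.3140·√8.9706)
   = [0.272745 + 0.949969] / 0.940460 = 1.300123
d₂ = d₁ − σ√T = 1.300123 − 0.940460 = 0.359663
N(d₁) = 0.903221,  N(d₂) = 0.640450,  e^(−rT) = 0.601857
E₀ = V₀·N(d₁) − D·e^(−rT)·N(d₂)
   = 483.6486·0.903221 − 368.1952·0.601857·0.640450 = 294.917103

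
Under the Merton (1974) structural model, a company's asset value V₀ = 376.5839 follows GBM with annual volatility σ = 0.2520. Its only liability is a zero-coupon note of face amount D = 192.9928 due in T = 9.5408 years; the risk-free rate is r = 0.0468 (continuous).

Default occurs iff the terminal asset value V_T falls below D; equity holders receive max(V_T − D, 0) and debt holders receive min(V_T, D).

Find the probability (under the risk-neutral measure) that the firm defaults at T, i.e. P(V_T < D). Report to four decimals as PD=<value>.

d₁ = [ln(V₀/D) + (r + σ²/2)T] / (σ√T)
   = [ln(376.5839/192.9928) + (0.0468 + 0.5·0.2520²)·9.5408] / (0.2520·√9.5408)
   = [0.668488 + 0.749449] / 0.778382 = 1.821646
d₂ = d₁ − σ√T = 1.821646 − 0.778382 = 1.043264
risk-neutral PD = N(−d₂) = N(-1.043264) = 0.148413

PD=0.1484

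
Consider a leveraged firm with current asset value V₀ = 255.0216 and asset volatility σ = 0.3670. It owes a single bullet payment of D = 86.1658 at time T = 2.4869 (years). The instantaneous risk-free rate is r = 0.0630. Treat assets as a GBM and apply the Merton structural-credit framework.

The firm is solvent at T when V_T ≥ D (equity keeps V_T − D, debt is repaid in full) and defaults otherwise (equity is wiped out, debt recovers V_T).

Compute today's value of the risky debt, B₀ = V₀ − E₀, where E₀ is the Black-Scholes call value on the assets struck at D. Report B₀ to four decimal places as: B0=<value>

B0=73.2330

d₁ = [ln(V₀/D) + (r + σ²/2)T] / (σ√T)
   = [ln(255.0216/86.1658) + (0.0630 + 0.5·0.3670²)·2.4869] / (0.3670·√2.4869)
   = [1.085075 + 0.324154] / 0.578756 = 2.434929
d₂ = d₁ − σ√T = 2.434929 − 0.578756 = 1.856173
N(d₁) = 0.992553,  N(d₂) = 0.968286,  e^(−rT) = 0.854982
E₀ = V₀·N(d₁) − D·e^(−rT)·N(d₂)
   = 255.0216·0.992553 − 86.1658·0.854982·0.968286 = 181.788552
B₀ = V₀ − E₀ = 255.0216 − 181.788552 = 73.233048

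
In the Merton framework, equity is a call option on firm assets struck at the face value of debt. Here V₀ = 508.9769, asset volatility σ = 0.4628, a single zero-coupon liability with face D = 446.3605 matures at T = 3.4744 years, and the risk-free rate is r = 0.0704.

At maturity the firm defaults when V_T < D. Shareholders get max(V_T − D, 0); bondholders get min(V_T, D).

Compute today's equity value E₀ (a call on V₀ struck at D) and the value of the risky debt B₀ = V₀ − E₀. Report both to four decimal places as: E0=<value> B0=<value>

E0=235.3977 B0=273.5792

d₁ = [ln(V₀/D) + (r + σ²/2)T] / (σ√T)
   = [ln(508.9769/446.3605) + (0.0704 + 0.5·0.4628²)·3.4744] / (0.4628·√3.4744)
   = [0.131276 + 0.616678] / 0.862647 = 0.867045
d₂ = d₁ − σ√T = 0.867045 − 0.862647 = 0.004397
N(d₁) = 0.807041,  N(d₂) = 0.501754,  e^(−rT) = 0.783019
E₀ = V₀·N(d₁) − D·e^(−rT)·N(d₂)
   = 508.9769·0.807041 − 446.3605·0.783019·0.501754 = 235.397728
B₀ = V₀ − E₀ = 508.9769 − 235.397728 = 273.579172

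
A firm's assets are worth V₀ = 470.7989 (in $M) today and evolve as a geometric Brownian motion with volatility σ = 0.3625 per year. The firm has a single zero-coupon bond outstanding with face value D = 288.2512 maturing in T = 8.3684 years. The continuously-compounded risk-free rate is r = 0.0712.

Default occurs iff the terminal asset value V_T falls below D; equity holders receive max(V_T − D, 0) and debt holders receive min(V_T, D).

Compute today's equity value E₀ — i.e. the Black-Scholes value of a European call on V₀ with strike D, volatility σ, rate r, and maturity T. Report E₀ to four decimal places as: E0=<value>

d₁ = [ln(V₀/D) + (r + σ²/2)T] / (σ√T)
   = [ln(470.7989/288.2512) + (0.0712 + 0.5·0.3625²)·8.3684] / (0.3625·√8.3684)
   = [0.490599 + 1.145660] / 1.048647 = 1.560353
d₂ = d₁ − σ√T = 1.560353 − 1.048647 = 0.511706
N(d₁) = 0.940662,  N(d₂) = 0.695572,  e^(−rT) = 0.551105
E₀ = V₀·N(d₁) − D·e^(−rT)·N(d₂)
   = 470.7989·0.940662 − 288.2512·0.551105·0.695572 = 332.366331

E0=332.3663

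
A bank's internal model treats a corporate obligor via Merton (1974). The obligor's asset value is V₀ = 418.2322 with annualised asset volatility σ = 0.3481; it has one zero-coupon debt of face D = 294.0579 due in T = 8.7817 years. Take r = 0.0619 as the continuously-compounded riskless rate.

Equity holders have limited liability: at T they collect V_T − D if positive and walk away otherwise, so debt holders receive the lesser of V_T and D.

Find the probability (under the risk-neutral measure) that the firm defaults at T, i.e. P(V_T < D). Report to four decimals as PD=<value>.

d₁ = [ln(V₀/D) + (r + σ²/2)T] / (σ√T)
   = [ln(418.2322/294.0579) + (0.0619 + 0.5·0.3481²)·8.7817] / (0.3481·√8.7817)
   = [0.352260 + 1.075642] / 1.031557 = 1.384220
d₂ = d₁ − σ√T = 1.384220 − 1.031557 = 0.352663
risk-neutral PD = N(−d₂) = N(-0.352663) = 0.362171

PD=0.3622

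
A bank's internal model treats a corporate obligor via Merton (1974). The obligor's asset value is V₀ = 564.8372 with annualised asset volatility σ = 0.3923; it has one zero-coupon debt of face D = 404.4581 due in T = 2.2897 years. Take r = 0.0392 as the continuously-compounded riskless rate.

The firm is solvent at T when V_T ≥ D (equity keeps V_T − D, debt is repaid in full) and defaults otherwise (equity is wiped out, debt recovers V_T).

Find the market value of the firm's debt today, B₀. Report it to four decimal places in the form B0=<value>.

B0=332.8113

d₁ = [ln(V₀/D) + (r + σ²/2)T] / (σ√T)
   = [ln(564.8372/404.4581) + (0.0392 + 0.5·0.3923²)·2.2897] / (0.3923·√2.2897)
   = [0.333989 + 0.265948] / 0.593619 = 1.010644
d₂ = d₁ − σ√T = 1.010644 − 0.593619 = 0.417025
N(d₁) = 0.843907,  N(d₂) = 0.661670,  e^(−rT) = 0.914154
E₀ = V₀·N(d₁) − D·e^(−rT)·N(d₂)
   = 564.8372·0.843907 − 404.4581·0.914154·0.661670 = 232.025942
B₀ = V₀ − E₀ = 564.8372 − 232.025942 = 332.811258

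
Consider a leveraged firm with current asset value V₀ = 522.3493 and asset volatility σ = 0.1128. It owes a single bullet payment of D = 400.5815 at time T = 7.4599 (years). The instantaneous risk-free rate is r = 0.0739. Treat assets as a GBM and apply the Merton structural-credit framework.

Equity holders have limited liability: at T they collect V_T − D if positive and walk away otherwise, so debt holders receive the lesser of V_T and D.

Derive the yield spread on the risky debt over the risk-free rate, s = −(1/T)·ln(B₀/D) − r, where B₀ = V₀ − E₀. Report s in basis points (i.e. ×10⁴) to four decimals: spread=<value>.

d₁ = [ln(V₀/D) + (r + σ²/2)T] / (σ√T)
   = [ln(522.3493/400.5815) + (0.0739 + 0.5·0.1128²)·7.4599] / (0.1128·√7.4599)
   = [0.265419 + 0.598746] / 0.308089 = 2.804924
d₂ = d₁ − σ√T = 2.804924 − 0.308089 = 2.496836
N(d₁) = 0.997484,  N(d₂) = 0.993735,  e^(−rT) = 0.576208
E₀ = V₀·N(d₁) − D·e^(−rT)·N(d₂)
   = 522.3493·0.997484 − 400.5815·0.576208·0.993735 = 291.662751
B₀ = V₀ − E₀ = 522.3493 − 291.662751 = 230.686549
spread = −(1/T)·ln(B₀/D) − r = −(1/7.4599)·ln(230.686549/400.5815) − 0.0739 = 0.00007651
in basis points: 0.00007651 × 10⁴ = 0.7651 bp

spread=0.7651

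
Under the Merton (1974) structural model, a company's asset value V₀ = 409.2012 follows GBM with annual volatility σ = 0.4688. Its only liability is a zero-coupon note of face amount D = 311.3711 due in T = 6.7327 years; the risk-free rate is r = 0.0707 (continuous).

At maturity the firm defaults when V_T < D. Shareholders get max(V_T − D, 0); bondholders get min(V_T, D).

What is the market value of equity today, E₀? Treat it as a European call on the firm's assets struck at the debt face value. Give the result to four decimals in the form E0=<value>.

E0=266.6874

d₁ = [ln(V₀/D) + (r + σ²/2)T] / (σ√T)
   = [ln(409.2012/311.3711) + (0.0707 + 0.5·0.4688²)·6.7327] / (0.4688·√6.7327)
   = [0.273222 + 1.215836] / 1.216416 = 1.224135
d₂ = d₁ − σ√T = 1.224135 − 1.216416 = 0.007719
N(d₁) = 0.889549,  N(d₂) = 0.503079,  e^(−rT) = 0.621262
E₀ = V₀·N(d₁) − D·e^(−rT)·N(d₂)
   = 409.2012·0.889549 − 311.3711·0.621262·0.503079 = 266.687431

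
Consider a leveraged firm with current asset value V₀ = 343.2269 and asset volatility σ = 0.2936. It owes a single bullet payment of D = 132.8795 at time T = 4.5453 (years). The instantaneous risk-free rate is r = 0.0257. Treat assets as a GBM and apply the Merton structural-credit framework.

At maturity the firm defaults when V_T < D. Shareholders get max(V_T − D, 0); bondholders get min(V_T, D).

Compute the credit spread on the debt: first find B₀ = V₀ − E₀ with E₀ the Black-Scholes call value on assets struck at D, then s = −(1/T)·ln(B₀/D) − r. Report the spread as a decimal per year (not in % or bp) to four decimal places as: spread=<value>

d₁ = [ln(V₀/D) + (r + σ²/2)T] / (σ√T)
   = [ln(343.2269/132.8795) + (0.0257 + 0.5·0.2936²)·4.5453] / (0.2936·√4.5453)
   = [0.948949 + 0.312719] / 0.625947 = 2.015616
d₂ = d₁ − σ√T = 2.015616 − 0.625947 = 1.389669
N(d₁) = 0.978080,  N(d₂) = 0.917685,  e^(−rT) = 0.889750
E₀ = V₀·N(d₁) − D·e^(−rT)·N(d₂)
   = 343.2269·0.978080 − 132.8795·0.889750·0.917685 = 227.205771
B₀ = V₀ − E₀ = 343.2269 − 227.205771 = 116.021129
spread = −(1/T)·ln(B₀/D) − r = −(1/4.5453)·ln(116.021129/132.8795) − 0.0257 = 0.00414850

spread=0.0041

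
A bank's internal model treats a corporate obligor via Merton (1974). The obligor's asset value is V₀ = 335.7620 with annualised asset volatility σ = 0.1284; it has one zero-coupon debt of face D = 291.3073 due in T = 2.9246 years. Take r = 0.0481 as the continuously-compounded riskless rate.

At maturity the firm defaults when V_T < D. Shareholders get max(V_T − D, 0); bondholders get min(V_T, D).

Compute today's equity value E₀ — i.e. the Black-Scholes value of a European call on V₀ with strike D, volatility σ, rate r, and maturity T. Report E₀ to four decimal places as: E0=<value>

d₁ = [ln(V₀/D) + (r + σ²/2)T] / (σ√T)
   = [ln(335.7620/291.3073) + (0.0481 + 0.5·0.1284²)·2.9246] / (0.1284·√2.9246)
   = [0.142024 + 0.164782] / 0.219583 = 1.397220
d₂ = d₁ − σ√T = 1.397220 − 0.219583 = 1.177637
N(d₁) = 0.918826,  N(d₂) = 0.880529,  e^(−rT) = 0.868773
E₀ = V₀·N(d₁) − D·e^(−rT)·N(d₂)
   = 335.7620·0.918826 − 291.3073·0.868773·0.880529 = 85.662620

E0=85.6626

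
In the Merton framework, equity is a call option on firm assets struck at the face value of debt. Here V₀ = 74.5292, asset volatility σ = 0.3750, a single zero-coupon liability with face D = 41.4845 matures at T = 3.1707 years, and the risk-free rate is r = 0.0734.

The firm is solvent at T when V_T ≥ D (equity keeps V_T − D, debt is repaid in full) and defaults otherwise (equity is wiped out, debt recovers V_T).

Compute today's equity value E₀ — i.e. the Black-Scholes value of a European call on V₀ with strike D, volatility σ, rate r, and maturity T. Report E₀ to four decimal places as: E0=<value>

d₁ = [ln(V₀/D) + (r + σ²/2)T] / (σ√T)
   = [ln(74.5292/41.4845) + (0.0734 + 0.5·0.3750²)·3.1707] / (0.3750·√3.1707)
   = [0.585871 + 0.455669] / 0.667742 = 1.559794
d₂ = d₁ − σ√T = 1.559794 − 0.667742 = 0.892052
N(d₁) = 0.940596,  N(d₂) = 0.813817,  e^(−rT) = 0.792368
E₀ = V₀·N(d₁) − D·e^(−rT)·N(d₂)
   = 74.5292·0.940596 − 41.4845·0.792368·0.813817 = 43.350863

E0=43.3509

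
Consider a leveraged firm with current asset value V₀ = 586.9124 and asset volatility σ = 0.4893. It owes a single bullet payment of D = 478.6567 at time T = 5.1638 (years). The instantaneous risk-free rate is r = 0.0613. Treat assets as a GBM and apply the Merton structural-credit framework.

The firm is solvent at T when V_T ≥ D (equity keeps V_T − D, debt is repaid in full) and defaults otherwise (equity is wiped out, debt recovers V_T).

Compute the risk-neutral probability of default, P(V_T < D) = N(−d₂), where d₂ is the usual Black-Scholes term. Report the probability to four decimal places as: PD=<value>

d₁ = [ln(V₀/D) + (r + σ²/2)T] / (σ√T)
   = [ln(586.9124/478.6567) + (0.0613 + 0.5·0.4893²)·5.1638] / (0.4893·√5.1638)
   = [0.203892 + 0.934685] / 1.111885 = 1.024006
d₂ = d₁ − σ√T = 1.024006 − 1.111885 = -0.087879
risk-neutral PD = N(−d₂) = N(0.087879) = 0.535014

PD=0.5350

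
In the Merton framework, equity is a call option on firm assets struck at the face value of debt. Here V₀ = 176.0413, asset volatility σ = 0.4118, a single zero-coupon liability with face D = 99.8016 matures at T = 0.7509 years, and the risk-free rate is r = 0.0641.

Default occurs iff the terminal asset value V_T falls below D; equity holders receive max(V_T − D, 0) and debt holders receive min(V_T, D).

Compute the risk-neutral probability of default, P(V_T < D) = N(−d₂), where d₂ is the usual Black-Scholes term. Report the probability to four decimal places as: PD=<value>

PD=0.0609

d₁ = [ln(V₀/D) + (r + σ²/2)T] / (σ√T)
   = [ln(176.0413/99.8016) + (0.0641 + 0.5·0.4118²)·0.7509] / (0.4118·√0.7509)
   = [0.567534 + 0.111801] / 0.356843 = 1.903737
d₂ = d₁ − σ√T = 1.903737 − 0.356843 = 1.546894
risk-neutral PD = N(−d₂) = N(-1.546894) = 0.060944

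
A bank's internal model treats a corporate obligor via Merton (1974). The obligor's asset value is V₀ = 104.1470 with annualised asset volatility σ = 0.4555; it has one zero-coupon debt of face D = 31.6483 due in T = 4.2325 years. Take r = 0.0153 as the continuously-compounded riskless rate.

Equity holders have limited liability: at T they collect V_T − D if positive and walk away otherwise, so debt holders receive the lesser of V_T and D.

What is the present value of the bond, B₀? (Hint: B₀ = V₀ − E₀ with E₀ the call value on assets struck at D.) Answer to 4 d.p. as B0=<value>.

d₁ = [ln(V₀/D) + (r + σ²/2)T] / (σ√T)
   = [ln(104.1470/31.6483) + (0.0153 + 0.5·0.4555²)·4.2325] / (0.4555·√4.2325)
   = [1.191119 + 0.503837] / 0.937102 = 1.808721
d₂ = d₁ − σ√T = 1.808721 − 0.937102 = 0.871619
N(d₁) = 0.964753,  N(d₂) = 0.808292,  e^(−rT) = 0.937295
E₀ = V₀·N(d₁) − D·e^(−rT)·N(d₂)
   = 104.1470·0.964753 − 31.6483·0.937295·0.808292 = 76.499110
B₀ = V₀ − E₀ = 104.1470 − 76.499110 = 27.647890

B0=27.6479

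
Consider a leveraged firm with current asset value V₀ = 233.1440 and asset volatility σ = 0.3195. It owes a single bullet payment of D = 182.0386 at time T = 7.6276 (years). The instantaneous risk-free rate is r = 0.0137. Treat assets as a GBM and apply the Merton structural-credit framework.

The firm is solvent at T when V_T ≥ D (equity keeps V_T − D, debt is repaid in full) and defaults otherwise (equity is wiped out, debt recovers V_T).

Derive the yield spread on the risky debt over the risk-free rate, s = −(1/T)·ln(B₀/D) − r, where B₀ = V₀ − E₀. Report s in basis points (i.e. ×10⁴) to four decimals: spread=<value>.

d₁ = [ln(V₀/D) + (r + σ²/2)T] / (σ√T)
   = [ln(233.1440/182.0386) + (0.0137 + 0.5·0.3195²)·7.6276] / (0.3195·√7.6276)
   = [0.247438 + 0.493812] / 0.882399 = 0.840039
d₂ = d₁ − σ√T = 0.840039 − 0.882399 = -0.042360
N(d₁) = 0.799557,  N(d₂) = 0.483106,  e^(−rT) = 0.900776
E₀ = V₀·N(d₁) − D·e^(−rT)·N(d₂)
   = 233.1440·0.799557 − 182.0386·0.900776·0.483106 = 107.194021
B₀ = V₀ − E₀ = 233.1440 − 107.194021 = 125.949979
spread = −(1/T)·ln(B₀/D) − r = −(1/7.6276)·ln(125.949979/182.0386) − 0.0137 = 0.03458962
in basis points: 0.03458962 × 10⁴ = 345.8962 bp

spread=345.8962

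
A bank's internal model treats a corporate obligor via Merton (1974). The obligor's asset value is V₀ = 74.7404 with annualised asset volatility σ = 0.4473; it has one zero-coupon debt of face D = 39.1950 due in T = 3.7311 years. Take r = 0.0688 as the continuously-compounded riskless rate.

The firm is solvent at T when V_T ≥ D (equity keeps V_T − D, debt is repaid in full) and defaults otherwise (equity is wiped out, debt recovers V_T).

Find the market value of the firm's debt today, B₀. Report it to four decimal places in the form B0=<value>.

d₁ = [ln(V₀/D) + (r + σ²/2)T] / (σ√T)
   = [ln(74.7404/39.1950) + (0.0688 + 0.5·0.4473²)·3.7311] / (0.4473·√3.7311)
   = [0.645472 + 0.629954] / 0.864007 = 1.476175
d₂ = d₁ − σ√T = 1.476175 − 0.864007 = 0.612167
N(d₁) = 0.930051,  N(d₂) = 0.729787,  e^(−rT) = 0.773601
E₀ = V₀·N(d₁) − D·e^(−rT)·N(d₂)
   = 74.7404·0.930051 − 39.1950·0.773601·0.729787 = 47.384365
B₀ = V₀ − E₀ = 74.7404 − 47.384365 = 27.356035

B0=27.3560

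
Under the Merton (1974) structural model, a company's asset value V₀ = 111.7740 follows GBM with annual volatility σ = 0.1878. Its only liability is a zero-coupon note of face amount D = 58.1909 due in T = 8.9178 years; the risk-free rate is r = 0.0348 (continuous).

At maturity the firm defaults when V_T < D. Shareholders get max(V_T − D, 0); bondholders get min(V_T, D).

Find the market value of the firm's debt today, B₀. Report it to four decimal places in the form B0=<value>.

B0=42.0063

d₁ = [ln(V₀/D) + (r + σ²/2)T] / (σ√T)
   = [ln(111.7740/58.1909) + (0.0348 + 0.5·0.1878²)·8.9178] / (0.1878·√8.9178)
   = [0.652750 + 0.467600] / 0.560821 = 1.997695
d₂ = d₁ − σ√T = 1.997695 − 0.560821 = 1.436874
N(d₁) = 0.977125,  N(d₂) = 0.924623,  e^(−rT) = 0.733198
E₀ = V₀·N(d₁) − D·e^(−rT)·N(d₂)
   = 111.7740·0.977125 − 58.1909·0.733198·0.924623 = 69.767722
B₀ = V₀ − E₀ = 111.7740 − 69.767722 = 42.006278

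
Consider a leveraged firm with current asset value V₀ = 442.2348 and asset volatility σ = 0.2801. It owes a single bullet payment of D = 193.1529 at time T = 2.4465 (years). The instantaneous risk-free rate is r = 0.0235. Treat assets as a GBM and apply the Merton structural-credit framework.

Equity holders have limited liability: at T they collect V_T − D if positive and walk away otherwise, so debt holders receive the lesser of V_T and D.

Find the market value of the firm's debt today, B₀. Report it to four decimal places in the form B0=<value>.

B0=181.3841

d₁ = [ln(V₀/D) + (r + σ²/2)T] / (σ√T)
   = [ln(442.2348/193.1529) + (0.0235 + 0.5·0.2801²)·2.4465] / (0.2801·√2.4465)
   = [0.828359 + 0.153464] / 0.438113 = 2.241029
d₂ = d₁ − σ√T = 2.241029 − 0.438113 = 1.802916
N(d₁) = 0.987488,  N(d₂) = 0.964299,  e^(−rT) = 0.944129
E₀ = V₀·N(d₁) − D·e^(−rT)·N(d₂)
   = 442.2348·0.987488 − 193.1529·0.944129·0.964299 = 260.850729
B₀ = V₀ − E₀ = 442.2348 − 260.850729 = 181.384071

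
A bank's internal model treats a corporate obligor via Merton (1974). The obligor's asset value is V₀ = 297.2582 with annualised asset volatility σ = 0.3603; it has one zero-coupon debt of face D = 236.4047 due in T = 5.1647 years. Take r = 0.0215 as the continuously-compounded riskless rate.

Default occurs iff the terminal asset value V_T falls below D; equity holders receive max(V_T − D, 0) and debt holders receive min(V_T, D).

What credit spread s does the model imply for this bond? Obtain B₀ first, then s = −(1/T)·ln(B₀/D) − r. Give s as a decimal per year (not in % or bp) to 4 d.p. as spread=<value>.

d₁ = [ln(V₀/D) + (r + σ²/2)T] / (σ√T)
   = [ln(297.2582/236.4047) + (0.0215 + 0.5·0.3603²)·5.1647] / (0.3603·√5.1647)
   = [0.229056 + 0.446272] / 0.818817 = 0.824760
d₂ = d₁ − σ√T = 0.824760 − 0.818817 = 0.005943
N(d₁) = 0.795246,  N(d₂) = 0.502371,  e^(−rT) = 0.894902
E₀ = V₀·N(d₁) − D·e^(−rT)·N(d₂)
   = 297.2582·0.795246 − 236.4047·0.894902·0.502371 = 130.112303
B₀ = V₀ − E₀ = 297.2582 − 130.112303 = 167.145897
spread = −(1/T)·ln(B₀/D) − r = −(1/5.1647)·ln(167.145897/236.4047) − 0.0215 = 0.04562454

spread=0.0456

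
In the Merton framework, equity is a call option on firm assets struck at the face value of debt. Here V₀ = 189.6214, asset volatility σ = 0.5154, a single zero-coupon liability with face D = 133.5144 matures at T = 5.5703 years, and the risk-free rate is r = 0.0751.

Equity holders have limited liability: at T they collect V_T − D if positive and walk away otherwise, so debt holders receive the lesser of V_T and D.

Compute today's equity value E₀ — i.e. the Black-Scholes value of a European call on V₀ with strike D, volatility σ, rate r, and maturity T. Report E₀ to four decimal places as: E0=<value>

E0=124.4770

d₁ = [ln(V₀/D) + (r + σ²/2)T] / (σ√T)
   = [ln(189.6214/133.5144) + (0.0751 + 0.5·0.5154²)·5.5703] / (0.5154·√5.5703)
   = [0.350820 + 1.158169] / 1.216420 = 1.240516
d₂ = d₁ − σ√T = 1.240516 − 1.216420 = 0.024096
N(d₁) = 0.892608,  N(d₂) = 0.509612,  e^(−rT) = 0.658145
E₀ = V₀·N(d₁) − D·e^(−rT)·N(d₂)
   = 189.6214·0.892608 − 133.5144·0.658145·0.509612 = 124.476976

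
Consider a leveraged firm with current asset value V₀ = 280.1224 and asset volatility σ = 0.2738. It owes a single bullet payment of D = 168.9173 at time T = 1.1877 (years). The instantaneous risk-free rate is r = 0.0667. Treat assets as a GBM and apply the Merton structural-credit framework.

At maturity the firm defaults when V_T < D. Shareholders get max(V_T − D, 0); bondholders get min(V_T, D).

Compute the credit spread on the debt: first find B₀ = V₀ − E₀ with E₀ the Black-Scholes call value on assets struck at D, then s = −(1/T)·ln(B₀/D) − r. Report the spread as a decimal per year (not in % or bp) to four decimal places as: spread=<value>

d₁ = [ln(V₀/D) + (r + σ²/2)T] / (σ√T)
   = [ln(280.1224/168.9173) + (0.0667 + 0.5·0.2738²)·1.1877] / (0.2738·√1.1877)
   = [0.505817 + 0.123738] / 0.298392 = 2.109830
d₂ = d₁ − σ√T = 2.109830 − 0.298392 = 1.811438
N(d₁) = 0.982563,  N(d₂) = 0.964963,  e^(−rT) = 0.923837
E₀ = V₀·N(d₁) − D·e^(−rT)·N(d₂)
   = 280.1224·0.982563 − 168.9173·0.923837·0.964963 = 124.653509
B₀ = V₀ − E₀ = 280.1224 − 124.653509 = 155.468891
spread = −(1/T)·ln(B₀/D) − r = −(1/1.1877)·ln(155.468891/168.9173) − 0.0667 = 0.00315231

spread=0.0032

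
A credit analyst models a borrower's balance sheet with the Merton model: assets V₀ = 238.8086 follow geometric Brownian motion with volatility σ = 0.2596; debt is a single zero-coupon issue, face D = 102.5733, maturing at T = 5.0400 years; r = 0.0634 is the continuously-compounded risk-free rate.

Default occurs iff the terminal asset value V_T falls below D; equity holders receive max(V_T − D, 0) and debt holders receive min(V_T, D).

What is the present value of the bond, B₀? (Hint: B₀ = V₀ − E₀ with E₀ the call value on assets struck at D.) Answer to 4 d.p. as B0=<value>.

d₁ = [ln(V₀/D) + (r + σ²/2)T] / (σ√T)
   = [ln(238.8086/102.5733) + (0.0634 + 0.5·0.2596²)·5.0400] / (0.2596·√5.0400)
   = [0.845085 + 0.489364] / 0.582801 = 2.289718
d₂ = d₁ − σ√T = 2.289718 − 0.582801 = 1.706918
N(d₁) = 0.988981,  N(d₂) = 0.956081,  e^(−rT) = 0.726486
E₀ = V₀·N(d₁) − D·e^(−rT)·N(d₂)
   = 238.8086·0.988981 − 102.5733·0.726486·0.956081 = 164.931873
B₀ = V₀ − E₀ = 238.8086 − 164.931873 = 73.876727

B0=73.8767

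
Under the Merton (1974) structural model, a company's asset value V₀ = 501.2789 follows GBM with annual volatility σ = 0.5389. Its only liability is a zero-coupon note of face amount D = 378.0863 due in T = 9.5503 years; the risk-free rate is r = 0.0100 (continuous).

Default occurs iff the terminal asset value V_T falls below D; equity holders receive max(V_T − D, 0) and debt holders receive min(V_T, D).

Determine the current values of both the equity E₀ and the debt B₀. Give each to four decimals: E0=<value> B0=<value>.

E0=335.1777 B0=166.1012

d₁ = [ln(V₀/D) + (r + σ²/2)T] / (σ√T)
   = [ln(501.2789/378.0863) + (0.0100 + 0.5·0.5389²)·9.5503] / (0.5389·√9.5503)
   = [0.282040 + 1.482270] / 1.665393 = 1.059396
d₂ = d₁ − σ√T = 1.059396 − 1.665393 = -0.605997
N(d₁) = 0.855290,  N(d₂) = 0.272258,  e^(−rT) = 0.908916
E₀ = V₀·N(d₁) − D·e^(−rT)·N(d₂)
   = 501.2789·0.855290 − 378.0863·0.908916·0.272258 = 335.177749
B₀ = V₀ − E₀ = 501.2789 − 335.177749 = 166.101151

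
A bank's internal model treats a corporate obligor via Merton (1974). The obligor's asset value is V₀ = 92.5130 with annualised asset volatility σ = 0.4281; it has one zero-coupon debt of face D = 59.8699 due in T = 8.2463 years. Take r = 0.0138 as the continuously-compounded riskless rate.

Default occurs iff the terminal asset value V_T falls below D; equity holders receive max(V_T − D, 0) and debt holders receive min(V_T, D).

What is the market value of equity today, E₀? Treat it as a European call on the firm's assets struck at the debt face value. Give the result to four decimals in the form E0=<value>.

E0=56.0157

d₁ = [ln(V₀/D) + (r + σ²/2)T] / (σ√T)
   = [ln(92.5130/59.8699) + (0.0138 + 0.5·0.4281²)·8.2463] / (0.4281·√8.2463)
   = [0.435175 + 0.869447] / 1.229348 = 1.061231
d₂ = d₁ − σ√T = 1.061231 − 1.229348 = -0.168117
N(d₁) = 0.855708,  N(d₂) = 0.433246,  e^(−rT) = 0.892437
E₀ = V₀·N(d₁) − D·e^(−rT)·N(d₂)
   = 92.5130·0.855708 − 59.8699·0.892437·0.433246 = 56.015696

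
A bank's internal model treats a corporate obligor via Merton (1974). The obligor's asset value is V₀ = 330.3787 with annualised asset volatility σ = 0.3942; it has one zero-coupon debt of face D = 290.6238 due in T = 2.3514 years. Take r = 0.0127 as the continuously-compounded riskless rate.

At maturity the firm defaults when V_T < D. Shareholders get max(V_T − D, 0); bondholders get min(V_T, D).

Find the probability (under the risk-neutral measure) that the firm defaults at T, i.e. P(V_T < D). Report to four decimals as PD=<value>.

PD=0.5162

d₁ = [ln(V₀/D) + (r + σ²/2)T] / (σ√T)
   = [ln(330.3787/290.6238) + (0.0127 + 0.5·0.3942²)·2.3514] / (0.3942·√2.3514)
   = [0.128210 + 0.212559] / 0.604477 = 0.563742
d₂ = d₁ − σ√T = 0.563742 − 0.604477 = -0.040735
risk-neutral PD = N(−d₂) = N(0.040735) = 0.516247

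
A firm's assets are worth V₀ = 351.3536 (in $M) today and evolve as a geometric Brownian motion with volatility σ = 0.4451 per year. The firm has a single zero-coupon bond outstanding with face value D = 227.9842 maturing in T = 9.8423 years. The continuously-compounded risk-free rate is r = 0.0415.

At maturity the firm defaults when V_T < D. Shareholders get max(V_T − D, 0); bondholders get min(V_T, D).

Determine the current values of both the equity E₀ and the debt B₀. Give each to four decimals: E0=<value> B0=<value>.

E0=247.3926 B0=103.9610

d₁ = [ln(V₀/D) + (r + σ²/2)T] / (σ√T)
   = [ln(351.3536/227.9842) + (0.0415 + 0.5·0.4451²)·9.8423] / (0.4451·√9.8423)
   = [0.432517 + 1.383404] / 1.396387 = 1.300442
d₂ = d₁ − σ√T = 1.300442 − 1.396387 = -0.095945
N(d₁) = 0.903275,  N(d₂) = 0.461782,  e^(−rT) = 0.664676
E₀ = V₀·N(d₁) − D·e^(−rT)·N(d₂)
   = 351.3536·0.903275 − 227.9842·0.664676·0.461782 = 247.392573
B₀ = V₀ − E₀ = 351.3536 − 247.392573 = 103.961027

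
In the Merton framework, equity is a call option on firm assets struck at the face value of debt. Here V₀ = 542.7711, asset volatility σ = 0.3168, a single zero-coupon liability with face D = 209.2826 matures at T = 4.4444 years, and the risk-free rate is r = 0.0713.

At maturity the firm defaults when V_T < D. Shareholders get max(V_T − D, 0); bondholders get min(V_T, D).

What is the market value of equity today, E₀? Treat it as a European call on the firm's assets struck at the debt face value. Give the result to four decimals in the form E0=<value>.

E0=392.3532

d₁ = [ln(V₀/D) + (r + σ²/2)T] / (σ√T)
   = [ln(542.7711/209.2826) + (0.0713 + 0.5·0.3168²)·4.4444] / (0.3168·√4.4444)
   = [0.953002 + 0.539911] / 0.667870 = 2.235336
d₂ = d₁ − σ√T = 2.235336 − 0.667870 = 1.567466
N(d₁) = 0.987302,  N(d₂) = 0.941497,  e^(−rT) = 0.728414
E₀ = V₀·N(d₁) − D·e^(−rT)·N(d₂)
   = 542.7711·0.987302 − 209.2826·0.728414·0.941497 = 392.353242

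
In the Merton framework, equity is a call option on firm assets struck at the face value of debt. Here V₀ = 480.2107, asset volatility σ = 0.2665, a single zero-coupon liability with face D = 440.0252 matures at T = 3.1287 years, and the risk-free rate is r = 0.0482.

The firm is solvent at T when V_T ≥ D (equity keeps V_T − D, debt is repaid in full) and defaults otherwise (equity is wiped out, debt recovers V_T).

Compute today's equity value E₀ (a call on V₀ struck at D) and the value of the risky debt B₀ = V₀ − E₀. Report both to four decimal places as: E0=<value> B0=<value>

E0=140.6456 B0=339.5651

d₁ = [ln(V₀/D) + (r + σ²/2)T] / (σ√T)
   = [ln(480.2107/440.0252) + (0.0482 + 0.5·0.2665²)·3.1287] / (0.2665·√3.1287)
   = [0.087393 + 0.261907] / 0.471389 = 0.741002
d₂ = d₁ − σ√T = 0.741002 − 0.471389 = 0.269613
N(d₁) = 0.770654,  N(d₂) = 0.606271,  e^(−rT) = 0.860017
E₀ = V₀·N(d₁) − D·e^(−rT)·N(d₂)
   = 480.2107·0.770654 − 440.0252·0.860017·0.606271 = 140.645628
B₀ = V₀ − E₀ = 480.2107 − 140.645628 = 339.565072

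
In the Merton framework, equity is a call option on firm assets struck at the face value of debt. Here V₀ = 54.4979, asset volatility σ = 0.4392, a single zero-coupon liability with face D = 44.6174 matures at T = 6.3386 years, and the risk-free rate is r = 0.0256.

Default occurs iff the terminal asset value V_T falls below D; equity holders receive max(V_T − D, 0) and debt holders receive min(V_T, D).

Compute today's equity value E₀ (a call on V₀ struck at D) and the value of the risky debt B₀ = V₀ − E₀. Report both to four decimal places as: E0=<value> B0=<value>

E0=28.5949 B0=25.9030

d₁ = [ln(V₀/D) + (r + σ²/2)T] / (σ√T)
   = [ln(54.4979/44.6174) + (0.0256 + 0.5·0.4392²)·6.3386] / (0.4392·√6.3386)
   = [0.200038 + 0.773615] / 1.105755 = 0.880533
d₂ = d₁ − σ√T = 0.880533 − 1.105755 = -0.225222
N(d₁) = 0.810715,  N(d₂) = 0.410903,  e^(−rT) = 0.850213
E₀ = V₀·N(d₁) − D·e^(−rT)·N(d₂)
   = 54.4979·0.810715 − 44.6174·0.850213·0.410903 = 28.594922
B₀ = V₀ − E₀ = 54.4979 − 28.594922 = 25.902978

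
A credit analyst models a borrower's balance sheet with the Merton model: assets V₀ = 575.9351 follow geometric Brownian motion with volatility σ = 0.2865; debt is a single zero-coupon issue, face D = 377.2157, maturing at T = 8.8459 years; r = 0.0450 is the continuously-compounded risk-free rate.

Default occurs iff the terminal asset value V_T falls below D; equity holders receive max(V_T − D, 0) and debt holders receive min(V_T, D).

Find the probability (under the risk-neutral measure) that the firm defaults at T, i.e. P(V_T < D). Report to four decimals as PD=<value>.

d₁ = [ln(V₀/D) + (r + σ²/2)T] / (σ√T)
   = [ln(575.9351/377.2157) + (0.0450 + 0.5·0.2865²)·8.8459] / (0.2865·√8.8459)
   = [0.423178 + 0.761111] / 0.852110 = 1.389831
d₂ = d₁ − σ√T = 1.389831 − 0.852110 = 0.537721
risk-neutral PD = N(−d₂) = N(-0.537721) = 0.295385

PD=0.2954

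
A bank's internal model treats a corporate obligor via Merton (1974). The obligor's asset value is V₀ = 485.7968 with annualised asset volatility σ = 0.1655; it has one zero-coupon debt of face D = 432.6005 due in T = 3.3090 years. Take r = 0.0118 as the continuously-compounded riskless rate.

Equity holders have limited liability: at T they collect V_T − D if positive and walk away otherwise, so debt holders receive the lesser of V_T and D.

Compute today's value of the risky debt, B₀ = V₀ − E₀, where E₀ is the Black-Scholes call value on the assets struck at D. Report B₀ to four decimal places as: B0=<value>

d₁ = [ln(V₀/D) + (r + σ²/2)T] / (σ√T)
   = [ln(485.7968/432.6005) + (0.0118 + 0.5·0.1655²)·3.3090] / (0.1655·√3.3090)
   = [0.115976 + 0.084363] / 0.301055 = 0.665456
d₂ = d₁ − σ√T = 0.665456 − 0.301055 = 0.364401
N(d₁) = 0.747121,  N(d₂) = 0.642221,  e^(−rT) = 0.961706
E₀ = V₀·N(d₁) − D·e^(−rT)·N(d₂)
   = 485.7968·0.747121 − 432.6005·0.961706·0.642221 = 95.762791
B₀ = V₀ − E₀ = 485.7968 − 95.762791 = 390.034009

B0=390.0340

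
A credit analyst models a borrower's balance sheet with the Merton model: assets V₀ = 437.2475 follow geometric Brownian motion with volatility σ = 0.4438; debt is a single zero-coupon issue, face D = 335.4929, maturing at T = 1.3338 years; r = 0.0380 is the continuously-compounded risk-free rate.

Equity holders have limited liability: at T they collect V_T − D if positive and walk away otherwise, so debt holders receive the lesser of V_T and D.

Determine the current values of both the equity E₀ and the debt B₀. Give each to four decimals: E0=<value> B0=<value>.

E0=149.2464 B0=288.0011

d₁ = [ln(V₀/D) + (r + σ²/2)T] / (σ√T)
   = [ln(437.2475/335.4929) + (0.0380 + 0.5·0.4438²)·1.3338] / (0.4438·√1.3338)
   = [0.264899 + 0.182036] / 0.512546 = 0.871990
d₂ = d₁ − σ√T = 0.871990 − 0.512546 = 0.359444
N(d₁) = 0.808393,  N(d₂) = 0.640368,  e^(−rT) = 0.950579
E₀ = V₀·N(d₁) − D·e^(−rT)·N(d₂)
   = 437.2475·0.808393 − 335.4929·0.950579·0.640368 = 149.246379
B₀ = V₀ − E₀ = 437.2475 − 149.246379 = 288.001121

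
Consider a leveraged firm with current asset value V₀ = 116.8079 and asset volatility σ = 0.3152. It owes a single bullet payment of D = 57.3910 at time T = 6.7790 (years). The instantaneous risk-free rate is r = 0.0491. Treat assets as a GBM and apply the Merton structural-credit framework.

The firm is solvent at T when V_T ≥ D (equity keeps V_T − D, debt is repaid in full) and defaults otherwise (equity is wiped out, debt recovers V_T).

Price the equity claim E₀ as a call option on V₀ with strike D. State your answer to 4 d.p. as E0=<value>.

d₁ = [ln(V₀/D) + (r + σ²/2)T] / (σ√T)
   = [ln(116.8079/57.3910) + (0.0491 + 0.5·0.3152²)·6.7790] / (0.3152·√6.7790)
   = [0.710643 + 0.669599] / 0.820671 = 1.681847
d₂ = d₁ − σ√T = 1.681847 − 0.820671 = 0.861176
N(d₁) = 0.953701,  N(d₂) = 0.805429,  e^(−rT) = 0.716879
E₀ = V₀·N(d₁) − D·e^(−rT)·N(d₂)
   = 116.8079·0.953701 − 57.3910·0.716879·0.805429 = 78.262500

E0=78.2625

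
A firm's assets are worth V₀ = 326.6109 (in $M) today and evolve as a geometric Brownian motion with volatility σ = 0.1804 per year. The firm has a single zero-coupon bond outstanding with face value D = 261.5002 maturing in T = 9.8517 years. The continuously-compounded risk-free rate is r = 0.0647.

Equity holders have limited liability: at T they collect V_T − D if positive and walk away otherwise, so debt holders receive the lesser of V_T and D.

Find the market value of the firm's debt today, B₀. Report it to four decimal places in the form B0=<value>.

B0=134.9610

d₁ = [ln(V₀/D) + (r + σ²/2)T] / (σ√T)
   = [ln(326.6109/261.5002) + (0.0647 + 0.5·0.1804²)·9.8517] / (0.1804·√9.8517)
   = [0.222335 + 0.797713] / 0.566229 = 1.801475
d₂ = d₁ − σ√T = 1.801475 − 0.566229 = 1.235245
N(d₁) = 0.964186,  N(d₂) = 0.891630,  e^(−rT) = 0.528663
E₀ = V₀·N(d₁) − D·e^(−rT)·N(d₂)
   = 326.6109·0.964186 − 261.5002·0.528663·0.891630 = 191.649871
B₀ = V₀ − E₀ = 326.6109 − 191.649871 = 134.961029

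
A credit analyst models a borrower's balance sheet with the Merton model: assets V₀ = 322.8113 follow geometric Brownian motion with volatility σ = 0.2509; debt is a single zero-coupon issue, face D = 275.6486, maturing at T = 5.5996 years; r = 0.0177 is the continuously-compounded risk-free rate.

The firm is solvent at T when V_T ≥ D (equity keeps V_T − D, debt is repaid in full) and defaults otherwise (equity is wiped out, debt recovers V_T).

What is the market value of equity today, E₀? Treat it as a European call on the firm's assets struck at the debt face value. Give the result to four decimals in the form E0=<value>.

E0=109.3447

d₁ = [ln(V₀/D) + (r + σ²/2)T] / (σ√T)
   = [ln(322.8113/275.6486) + (0.0177 + 0.5·0.2509²)·5.5996] / (0.2509·√5.5996)
   = [0.157941 + 0.275363] / 0.593717 = 0.729816
d₂ = d₁ − σ√T = 0.729816 − 0.593717 = 0.136099
N(d₁) = 0.767249,  N(d₂) = 0.554129,  e^(−rT) = 0.905640
E₀ = V₀·N(d₁) − D·e^(−rT)·N(d₂)
   = 322.8113·0.767249 − 275.6486·0.905640·0.554129 = 109.344681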